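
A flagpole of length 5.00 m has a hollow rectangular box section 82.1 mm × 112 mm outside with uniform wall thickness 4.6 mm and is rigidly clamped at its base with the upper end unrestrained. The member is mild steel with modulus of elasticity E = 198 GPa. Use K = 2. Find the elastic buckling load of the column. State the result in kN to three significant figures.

Inner dimensions: h_i = 112 − 2×4.6 = 102.8 mm, b_i = 82.1 − 2×4.6 = 72.90 mm
Weak-axis I_min = (h_o·b_o³ − h_i·b_i³)/12 with b_o = 82.1, b_i = 72.90 mm (shorter outer/inner sides).
I_min = (112×82.1³ − 102.8×72.90³)/12 = 1.846×10^6 mm⁴
I = 1.846×10^6 mm⁴ = 1.846×10^-6 m⁴
Effective length L_e = K·L = 2 × 5.00 = 10.00 m
P_cr = π²EI / L_e² = π² × 198×10⁹ × 1.846×10^-6 / 10.00² = 3.608×10^4 N

P_cr ≈ 36.1 kN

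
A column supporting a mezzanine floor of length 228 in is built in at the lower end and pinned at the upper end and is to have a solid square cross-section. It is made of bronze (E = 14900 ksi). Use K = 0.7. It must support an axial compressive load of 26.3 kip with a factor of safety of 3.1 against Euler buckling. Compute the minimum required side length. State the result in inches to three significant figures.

a ≈ 3.61 in

Required P_cr = n·P = 3.1 × 26.3 = 81.53 kip
L_e = K·L = 0.7 × 228 = 159.6 in
Required I = P_cr·L_e²/(π²E) = 8.153×10^4 × 159.6² / (π² × 1.49×10^7) = 14.12 in⁴
Solid square: I = a⁴/12  ⇒  a = (12I)^(1/4) = (12×14.12)^(1/4) = 3.61 in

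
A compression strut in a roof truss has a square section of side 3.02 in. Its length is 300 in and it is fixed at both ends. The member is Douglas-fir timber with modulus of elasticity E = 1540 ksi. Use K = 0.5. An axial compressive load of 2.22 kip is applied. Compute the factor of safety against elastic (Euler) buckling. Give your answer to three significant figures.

n ≈ 2.11

I = a⁴/12 = 3.02⁴/12 = 6.932 in⁴
Effective length L_e = K·L = 0.5 × 300 = 150.0 in
P_cr = π²EI / L_e² = π² × 1540×10³ × 6.932 / 150.0² = 4.683×10^3 lb
Factor of safety n = P_cr / P = 4.6826 / 2.22 = 2.11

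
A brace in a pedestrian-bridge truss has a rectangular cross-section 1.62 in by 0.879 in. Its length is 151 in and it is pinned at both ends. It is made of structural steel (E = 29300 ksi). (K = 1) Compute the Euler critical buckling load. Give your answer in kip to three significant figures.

P_cr ≈ 1.16 kip

Buckling occurs about the weak axis: I_min = h·b³/12 with b = 0.879 in (the shorter side).
I_min = 1.62×0.879³/12 = 9.169×10^-2 in⁴
Effective length L_e = K·L = 1 × 151 = 151.0 in
P_cr = π²EI / L_e² = π² × 29300×10³ × 9.169×10^-2 / 151.0² = 1.163×10^3 lb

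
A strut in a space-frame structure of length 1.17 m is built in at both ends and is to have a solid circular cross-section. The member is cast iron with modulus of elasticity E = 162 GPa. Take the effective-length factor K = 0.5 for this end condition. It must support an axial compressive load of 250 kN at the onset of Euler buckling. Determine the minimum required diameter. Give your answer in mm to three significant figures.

d ≈ 32.3 mm

L_e = K·L = 0.5 × 1.17 = 0.5850 m
Required I = P_cr·L_e²/(π²E) = 2.500×10^5 × 0.5850² / (π² × 1.62×10^11) = 5.351×10^-8 m⁴
I_req = 5.351×10^4 mm⁴
Solid circle: I = πd⁴/64  ⇒  d = (64I/π)^(1/4) = (64×5.351×10^4/π)^(1/4) = 32.3 mm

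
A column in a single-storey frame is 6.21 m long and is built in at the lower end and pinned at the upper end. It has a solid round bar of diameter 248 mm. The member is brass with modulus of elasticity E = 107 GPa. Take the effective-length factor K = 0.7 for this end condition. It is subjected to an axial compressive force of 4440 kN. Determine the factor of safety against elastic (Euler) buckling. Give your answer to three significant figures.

I = πd⁴/64 = π×248⁴/64 = 1.857×10^8 mm⁴
I = 1.857×10^8 mm⁴ = 1.857×10^-4 m⁴
Effective length L_e = K·L = 0.7 × 6.21 = 4.347 m
P_cr = π²EI / L_e² = π² × 107×10⁹ × 1.857×10^-4 / 4.347² = 1.038×10^7 N
Factor of safety n = P_cr / P = 10377 / 4440 = 2.34

n ≈ 2.34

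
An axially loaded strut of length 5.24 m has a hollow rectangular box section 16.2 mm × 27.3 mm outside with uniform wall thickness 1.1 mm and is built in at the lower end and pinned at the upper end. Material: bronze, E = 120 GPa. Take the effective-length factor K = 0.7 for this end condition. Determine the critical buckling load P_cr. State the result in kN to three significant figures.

Inner dimensions: h_i = 27.3 − 2×1.1 = 25.10 mm, b_i = 16.2 − 2×1.1 = 14.00 mm
Weak-axis I_min = (h_o·b_o³ − h_i·b_i³)/12 with b_o = 16.2, b_i = 14.00 mm (shorter outer/inner sides).
I_min = (27.3×16.2³ − 25.10×14.00³)/12 = 3.933×10^3 mm⁴
I = 3.933×10^3 mm⁴ = 3.933×10^-9 m⁴
Effective length L_e = K·L = 0.7 × 5.24 = 3.668 m
P_cr = π²EI / L_e² = π² × 120×10⁹ × 3.933×10^-9 / 3.668² = 346.2 N

P_cr ≈ 0.346 kN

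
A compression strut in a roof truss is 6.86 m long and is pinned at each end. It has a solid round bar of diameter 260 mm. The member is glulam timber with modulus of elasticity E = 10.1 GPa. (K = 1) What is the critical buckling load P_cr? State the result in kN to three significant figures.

I = πd⁴/64 = π×260⁴/64 = 2.243×10^8 mm⁴
I = 2.243×10^8 mm⁴ = 2.243×10^-4 m⁴
Effective length L_e = K·L = 1 × 6.86 = 6.860 m
P_cr = π²EI / L_e² = π² × 10.1×10⁹ × 2.243×10^-4 / 6.860² = 4.752×10^5 N

P_cr ≈ 475 kN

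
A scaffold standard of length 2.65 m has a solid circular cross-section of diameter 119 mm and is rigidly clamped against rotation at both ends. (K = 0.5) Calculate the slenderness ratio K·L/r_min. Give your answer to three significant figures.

I = πd⁴/64 = π×119⁴/64 = 9.844×10^6 mm⁴
A = 1.112×10^4 mm²;  r_min = √(I/A) = √(9.844×10^6/1.112×10^4) = 29.75 mm
L_e = K·L = 0.5 × 2.65 m = 1.325 m = 1325.0 mm
λ = L_e / r_min = 1325.0 / 29.75 = 44.5

λ ≈ 44.5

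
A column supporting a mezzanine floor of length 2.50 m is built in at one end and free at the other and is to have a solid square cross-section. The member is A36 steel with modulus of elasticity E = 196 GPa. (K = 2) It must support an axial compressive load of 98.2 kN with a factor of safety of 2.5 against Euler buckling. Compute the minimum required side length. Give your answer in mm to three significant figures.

Required P_cr = n·P = 2.5 × 98.2 = 245.5 kN
L_e = K·L = 2 × 2.50 = 5.000 m
Required I = P_cr·L_e²/(π²E) = 2.455×10^5 × 5.000² / (π² × 1.96×10^11) = 3.173×10^-6 m⁴
I_req = 3.173×10^6 mm⁴
Solid square: I = a⁴/12  ⇒  a = (12I)^(1/4) = (12×3.173×10^6)^(1/4) = 78.6 mm

a ≈ 78.6 mm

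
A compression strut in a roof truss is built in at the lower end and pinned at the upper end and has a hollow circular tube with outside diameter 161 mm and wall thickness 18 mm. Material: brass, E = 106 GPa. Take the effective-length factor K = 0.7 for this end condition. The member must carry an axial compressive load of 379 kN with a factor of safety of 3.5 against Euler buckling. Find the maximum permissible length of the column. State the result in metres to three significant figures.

Inner diameter d_i = 161 − 2×18 = 125.0 mm
I = π(d_o⁴ − d_i⁴)/64 = π(161⁴ − 125.0⁴)/64 = 2.100×10^7 mm⁴
I = 2.100×10^-5 m⁴
Required critical load P_cr = n·P = 3.5 × 379 = 1326 kN = 1.327×10^6 N
From P_cr = π²EI/(K·L)²:  L = (1/K)·√(π²EI/P_cr) = (1/0.7)·√(π²×1.06×10^11×2.100×10^-5/1.327×10^6)
L = 5.81 m

L_max ≈ 5.81 m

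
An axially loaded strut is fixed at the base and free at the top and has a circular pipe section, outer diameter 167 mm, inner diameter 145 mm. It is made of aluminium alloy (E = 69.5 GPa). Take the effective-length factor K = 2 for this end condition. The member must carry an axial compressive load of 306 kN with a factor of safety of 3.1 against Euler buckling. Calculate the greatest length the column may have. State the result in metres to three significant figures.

d_o = 167 mm, d_i = 145 mm
I = π(d_o⁴ − d_i⁴)/64 = π(167⁴ − 145.0⁴)/64 = 1.648×10^7 mm⁴
I = 1.648×10^-5 m⁴
Required critical load P_cr = n·P = 3.1 × 306 = 948.6 kN = 9.486×10^5 N
From P_cr = π²EI/(K·L)²:  L = (1/K)·√(π²EI/P_cr) = (1/2)·√(π²×6.95×10^10×1.648×10^-5/9.486×10^5)
L = 1.73 m

L_max ≈ 1.73 m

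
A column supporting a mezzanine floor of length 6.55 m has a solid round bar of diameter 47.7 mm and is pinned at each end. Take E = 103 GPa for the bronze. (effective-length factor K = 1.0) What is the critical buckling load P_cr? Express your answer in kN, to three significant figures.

P_cr ≈ 6.02 kN

I = πd⁴/64 = π×47.7⁴/64 = 2.541×10^5 mm⁴
I = 2.541×10^5 mm⁴ = 2.541×10^-7 m⁴
Effective length L_e = K·L = 1 × 6.55 = 6.550 m
P_cr = π²EI / L_e² = π² × 103×10⁹ × 2.541×10^-7 / 6.550² = 6.021×10^3 N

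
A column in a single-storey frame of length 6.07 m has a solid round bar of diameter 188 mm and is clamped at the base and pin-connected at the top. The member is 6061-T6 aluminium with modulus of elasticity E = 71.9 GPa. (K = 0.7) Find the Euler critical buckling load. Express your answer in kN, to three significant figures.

I = πd⁴/64 = π×188⁴/64 = 6.132×10^7 mm⁴
I = 6.132×10^7 mm⁴ = 6.132×10^-5 m⁴
Effective length L_e = K·L = 0.7 × 6.07 = 4.249 m
P_cr = π²EI / L_e² = π² × 71.9×10⁹ × 6.132×10^-5 / 4.249² = 2.410×10^6 N

P_cr ≈ 2410 kN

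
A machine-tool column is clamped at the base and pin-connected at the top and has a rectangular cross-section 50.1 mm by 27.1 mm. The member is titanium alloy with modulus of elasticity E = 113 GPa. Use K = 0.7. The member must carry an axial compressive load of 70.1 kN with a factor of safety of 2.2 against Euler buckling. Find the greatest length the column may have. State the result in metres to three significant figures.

L_max ≈ 1.11 m

Buckling occurs about the weak axis: I_min = h·b³/12 with b = 27.1 mm (the shorter side).
I_min = 50.1×27.1³/12 = 8.309×10^4 mm⁴
I = 8.309×10^-8 m⁴
Required critical load P_cr = n·P = 2.2 × 70.1 = 154.2 kN = 1.542×10^5 N
From P_cr = π²EI/(K·L)²:  L = (1/K)·√(π²EI/P_cr) = (1/0.7)·√(π²×1.13×10^11×8.309×10^-8/1.542×10^5)
L = 1.11 m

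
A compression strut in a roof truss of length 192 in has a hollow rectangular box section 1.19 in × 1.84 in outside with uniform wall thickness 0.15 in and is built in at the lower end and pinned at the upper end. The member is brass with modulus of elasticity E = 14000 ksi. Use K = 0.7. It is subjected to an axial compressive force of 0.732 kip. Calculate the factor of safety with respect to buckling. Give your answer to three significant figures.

n ≈ 1.75

Inner dimensions: h_i = 1.84 − 2×0.15 = 1.540 in, b_i = 1.19 − 2×0.15 = 0.8900 in
Weak-axis I_min = (h_o·b_o³ − h_i·b_i³)/12 with b_o = 1.19, b_i = 0.8900 in (shorter outer/inner sides).
I_min = (1.84×1.19³ − 1.540×0.8900³)/12 = 0.1679 in⁴
Effective length L_e = K·L = 0.7 × 192 = 134.4 in
P_cr = π²EI / L_e² = π² × 14000×10³ × 0.1679 / 134.4² = 1.284×10^3 lb
Factor of safety n = P_cr / P = 1.2845 / 0.732 = 1.75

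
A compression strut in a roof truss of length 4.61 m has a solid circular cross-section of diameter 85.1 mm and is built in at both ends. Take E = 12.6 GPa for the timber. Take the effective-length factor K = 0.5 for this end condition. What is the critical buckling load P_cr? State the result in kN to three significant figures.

I = πd⁴/64 = π×85.1⁴/64 = 2.574×10^6 mm⁴
I = 2.574×10^6 mm⁴ = 2.574×10^-6 m⁴
Effective length L_e = K·L = 0.5 × 4.61 = 2.305 m
P_cr = π²EI / L_e² = π² × 12.6×10⁹ × 2.574×10^-6 / 2.305² = 6.026×10^4 N

P_cr ≈ 60.3 kN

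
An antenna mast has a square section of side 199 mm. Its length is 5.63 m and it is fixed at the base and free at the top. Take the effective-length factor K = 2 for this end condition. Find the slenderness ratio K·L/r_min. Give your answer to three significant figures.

For a square r = a/√12 = 199/√12 = 57.45 mm
L_e = K·L = 2 × 5.63 m = 11.26 m = 11260 mm
λ = L_e / r_min = 11260 / 57.45 = 196

λ ≈ 196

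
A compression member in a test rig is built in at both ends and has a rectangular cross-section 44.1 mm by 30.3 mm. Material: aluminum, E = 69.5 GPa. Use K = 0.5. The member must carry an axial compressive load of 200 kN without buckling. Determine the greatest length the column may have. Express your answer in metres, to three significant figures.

Buckling occurs about the weak axis: I_min = h·b³/12 with b = 30.3 mm (the shorter side).
I_min = 44.1×30.3³/12 = 1.022×10^5 mm⁴
I = 1.022×10^-7 m⁴
At the buckling limit P_cr = P = 2.000×10^5 N
From P_cr = π²EI/(K·L)²:  L = (1/K)·√(π²EI/P_cr) = (1/0.5)·√(π²×6.95×10^10×1.022×10^-7/2.000×10^5)
L = 1.18 m

L_max ≈ 1.18 m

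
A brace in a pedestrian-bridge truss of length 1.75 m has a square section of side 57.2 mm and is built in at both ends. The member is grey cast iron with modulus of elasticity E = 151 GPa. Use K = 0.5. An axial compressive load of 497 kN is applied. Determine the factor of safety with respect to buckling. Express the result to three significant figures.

n ≈ 3.49

I = a⁴/12 = 57.2⁴/12 = 8.921×10^5 mm⁴
I = 8.921×10^5 mm⁴ = 8.921×10^-7 m⁴
Effective length L_e = K·L = 0.5 × 1.75 = 0.8750 m
P_cr = π²EI / L_e² = π² × 151×10⁹ × 8.921×10^-7 / 0.8750² = 1.736×10^6 N
Factor of safety n = P_cr / P = 1736.5 / 497 = 3.49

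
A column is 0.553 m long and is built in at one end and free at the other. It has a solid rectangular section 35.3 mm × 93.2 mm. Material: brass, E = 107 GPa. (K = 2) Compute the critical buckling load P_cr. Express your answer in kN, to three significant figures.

P_cr ≈ 295 kN

Buckling occurs about the weak axis: I_min = h·b³/12 with b = 35.3 mm (the shorter side).
I_min = 93.2×35.3³/12 = 3.416×10^5 mm⁴
I = 3.416×10^5 mm⁴ = 3.416×10^-7 m⁴
Effective length L_e = K·L = 2 × 0.553 = 1.106 m
P_cr = π²EI / L_e² = π² × 107×10⁹ × 3.416×10^-7 / 1.106² = 2.949×10^5 N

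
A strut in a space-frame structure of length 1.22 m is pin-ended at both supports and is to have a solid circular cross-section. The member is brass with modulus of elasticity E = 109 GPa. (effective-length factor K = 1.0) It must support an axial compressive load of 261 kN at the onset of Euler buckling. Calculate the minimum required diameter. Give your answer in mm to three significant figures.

L_e = K·L = 1 × 1.22 = 1.220 m
Required I = P_cr·L_e²/(π²E) = 2.610×10^5 × 1.220² / (π² × 1.09×10^11) = 3.611×10^-7 m⁴
I_req = 3.611×10^5 mm⁴
Solid circle: I = πd⁴/64  ⇒  d = (64I/π)^(1/4) = (64×3.611×10^5/π)^(1/4) = 52.1 mm

d ≈ 52.1 mm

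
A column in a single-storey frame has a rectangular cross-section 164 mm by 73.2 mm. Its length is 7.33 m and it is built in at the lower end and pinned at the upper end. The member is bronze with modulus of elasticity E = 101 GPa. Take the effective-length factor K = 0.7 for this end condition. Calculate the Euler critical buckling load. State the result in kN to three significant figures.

Buckling occurs about the weak axis: I_min = h·b³/12 with b = 73.2 mm (the shorter side).
I_min = 164×73.2³/12 = 5.360×10^6 mm⁴
I = 5.360×10^6 mm⁴ = 5.360×10^-6 m⁴
Effective length L_e = K·L = 0.7 × 7.33 = 5.131 m
P_cr = π²EI / L_e² = π² × 101×10⁹ × 5.360×10^-6 / 5.131² = 2.030×10^5 N

P_cr ≈ 203 kN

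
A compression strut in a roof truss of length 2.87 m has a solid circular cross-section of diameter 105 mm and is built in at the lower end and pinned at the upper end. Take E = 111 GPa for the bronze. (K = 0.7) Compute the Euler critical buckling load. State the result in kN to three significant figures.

I = πd⁴/64 = π×105⁴/64 = 5.967×10^6 mm⁴
I = 5.967×10^6 mm⁴ = 5.967×10^-6 m⁴
Effective length L_e = K·L = 0.7 × 2.87 = 2.009 m
P_cr = π²EI / L_e² = π² × 111×10⁹ × 5.967×10^-6 / 2.009² = 1.620×10^6 N

P_cr ≈ 1620 kN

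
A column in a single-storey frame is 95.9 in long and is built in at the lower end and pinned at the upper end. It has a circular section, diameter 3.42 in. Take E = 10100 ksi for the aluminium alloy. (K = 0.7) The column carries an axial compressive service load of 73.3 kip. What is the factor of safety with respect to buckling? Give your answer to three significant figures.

I = πd⁴/64 = π×3.42⁴/64 = 6.715 in⁴
Effective length L_e = K·L = 0.7 × 95.9 = 67.13 in
P_cr = π²EI / L_e² = π² × 10100×10³ × 6.715 / 67.13² = 1.485×10^5 lb
Factor of safety n = P_cr / P = 148.55 / 73.3 = 2.03

n ≈ 2.03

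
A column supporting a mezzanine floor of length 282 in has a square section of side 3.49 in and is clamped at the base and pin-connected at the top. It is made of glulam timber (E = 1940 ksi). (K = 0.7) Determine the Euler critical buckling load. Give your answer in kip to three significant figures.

I = a⁴/12 = 3.49⁴/12 = 12.36 in⁴
Effective length L_e = K·L = 0.7 × 282 = 197.4 in
P_cr = π²EI / L_e² = π² × 1940×10³ × 12.36 / 197.4² = 6.075×10^3 lb

P_cr ≈ 6.07 kip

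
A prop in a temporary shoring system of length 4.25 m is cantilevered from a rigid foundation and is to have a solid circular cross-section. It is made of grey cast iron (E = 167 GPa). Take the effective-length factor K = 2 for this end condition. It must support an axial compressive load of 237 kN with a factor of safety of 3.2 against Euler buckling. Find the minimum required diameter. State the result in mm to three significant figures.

d ≈ 161 mm

Required P_cr = n·P = 3.2 × 237 = 758.4 kN
L_e = K·L = 2 × 4.25 = 8.500 m
Required I = P_cr·L_e²/(π²E) = 7.584×10^5 × 8.500² / (π² × 1.67×10^11) = 3.324×10^-5 m⁴
I_req = 3.324×10^7 mm⁴
Solid circle: I = πd⁴/64  ⇒  d = (64I/π)^(1/4) = (64×3.324×10^7/π)^(1/4) = 161 mm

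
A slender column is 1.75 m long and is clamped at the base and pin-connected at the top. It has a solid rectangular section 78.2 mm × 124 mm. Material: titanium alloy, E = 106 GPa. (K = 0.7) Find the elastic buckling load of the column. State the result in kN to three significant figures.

P_cr ≈ 3450 kN

Buckling occurs about the weak axis: I_min = h·b³/12 with b = 78.2 mm (the shorter side).
I_min = 124×78.2³/12 = 4.942×10^6 mm⁴
I = 4.942×10^6 mm⁴ = 4.942×10^-6 m⁴
Effective length L_e = K·L = 0.7 × 1.75 = 1.225 m
P_cr = π²EI / L_e² = π² × 106×10⁹ × 4.942×10^-6 / 1.225² = 3.445×10^6 N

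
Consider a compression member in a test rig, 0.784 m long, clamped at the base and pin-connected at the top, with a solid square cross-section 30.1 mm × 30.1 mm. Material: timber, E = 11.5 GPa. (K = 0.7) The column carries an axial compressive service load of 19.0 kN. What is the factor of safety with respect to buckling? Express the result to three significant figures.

n ≈ 1.36

I = a⁴/12 = 30.1⁴/12 = 6.840×10^4 mm⁴
I = 6.840×10^4 mm⁴ = 6.840×10^-8 m⁴
Effective length L_e = K·L = 0.7 × 0.784 = 0.5488 m
P_cr = π²EI / L_e² = π² × 11.5×10⁹ × 6.840×10^-8 / 0.5488² = 2.578×10^4 N
Factor of safety n = P_cr / P = 25.778 / 19.0 = 1.36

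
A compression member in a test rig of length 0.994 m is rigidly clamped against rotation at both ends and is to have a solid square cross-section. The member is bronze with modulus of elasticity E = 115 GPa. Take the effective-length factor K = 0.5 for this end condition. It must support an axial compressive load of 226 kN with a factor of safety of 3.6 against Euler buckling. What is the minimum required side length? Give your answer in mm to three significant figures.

a ≈ 38.2 mm

Required P_cr = n·P = 3.6 × 226 = 813.6 kN
L_e = K·L = 0.5 × 0.994 = 0.4970 m
Required I = P_cr·L_e²/(π²E) = 8.136×10^5 × 0.4970² / (π² × 1.15×10^11) = 1.771×10^-7 m⁴
I_req = 1.771×10^5 mm⁴
Solid square: I = a⁴/12  ⇒  a = (12I)^(1/4) = (12×1.771×10^5)^(1/4) = 38.2 mm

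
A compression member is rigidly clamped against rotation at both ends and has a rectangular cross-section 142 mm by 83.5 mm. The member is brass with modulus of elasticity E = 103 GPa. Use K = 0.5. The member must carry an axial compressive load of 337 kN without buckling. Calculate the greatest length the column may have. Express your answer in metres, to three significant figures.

Buckling occurs about the weak axis: I_min = h·b³/12 with b = 83.5 mm (the shorter side).
I_min = 142×83.5³/12 = 6.889×10^6 mm⁴
I = 6.889×10^-6 m⁴
At the buckling limit P_cr = P = 3.370×10^5 N
From P_cr = π²EI/(K·L)²:  L = (1/K)·√(π²EI/P_cr) = (1/0.5)·√(π²×1.03×10^11×6.889×10^-6/3.370×10^5)
L = 9.12 m

L_max ≈ 9.12 m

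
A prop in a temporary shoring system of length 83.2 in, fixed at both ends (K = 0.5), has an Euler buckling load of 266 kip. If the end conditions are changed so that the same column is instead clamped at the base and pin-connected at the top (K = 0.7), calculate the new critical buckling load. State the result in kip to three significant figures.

P_cr ≈ 136 kip

P_cr ∝ 1/K², so P_cr,new = P_cr,old × (K_old/K_new)² = 266 × (0.5/0.7)²
= 266 × 0.5102 = 136 kip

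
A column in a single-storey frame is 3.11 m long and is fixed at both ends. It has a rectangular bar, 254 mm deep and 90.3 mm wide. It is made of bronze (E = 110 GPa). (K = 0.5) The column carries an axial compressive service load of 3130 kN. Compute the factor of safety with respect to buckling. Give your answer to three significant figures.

Buckling occurs about the weak axis: I_min = h·b³/12 with b = 90.3 mm (the shorter side).
I_min = 254×90.3³/12 = 1.559×10^7 mm⁴
I = 1.559×10^7 mm⁴ = 1.559×10^-5 m⁴
Effective length L_e = K·L = 0.5 × 3.11 = 1.555 m
P_cr = π²EI / L_e² = π² × 110×10⁹ × 1.559×10^-5 / 1.555² = 6.998×10^6 N
Factor of safety n = P_cr / P = 6997.6 / 3130 = 2.24

n ≈ 2.24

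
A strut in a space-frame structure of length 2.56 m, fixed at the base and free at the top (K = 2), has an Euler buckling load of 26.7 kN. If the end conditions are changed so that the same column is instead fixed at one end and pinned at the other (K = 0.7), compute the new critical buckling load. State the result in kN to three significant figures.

P_cr ∝ 1/K², so P_cr,new = P_cr,old × (K_old/K_new)² = 26.7 × (2/0.7)²
= 26.7 × 8.163 = 218 kN

P_cr ≈ 218 kN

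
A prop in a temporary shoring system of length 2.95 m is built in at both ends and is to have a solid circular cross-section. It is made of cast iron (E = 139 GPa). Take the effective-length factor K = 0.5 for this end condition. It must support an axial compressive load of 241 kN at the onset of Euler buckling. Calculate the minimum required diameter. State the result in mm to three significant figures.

d ≈ 52.8 mm

L_e = K·L = 0.5 × 2.95 = 1.475 m
Required I = P_cr·L_e²/(π²E) = 2.410×10^5 × 1.475² / (π² × 1.39×10^11) = 3.822×10^-7 m⁴
I_req = 3.822×10^5 mm⁴
Solid circle: I = πd⁴/64  ⇒  d = (64I/π)^(1/4) = (64×3.822×10^5/π)^(1/4) = 52.8 mm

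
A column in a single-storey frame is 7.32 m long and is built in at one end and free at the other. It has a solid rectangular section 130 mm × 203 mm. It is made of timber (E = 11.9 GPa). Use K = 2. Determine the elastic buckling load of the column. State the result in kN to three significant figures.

Buckling occurs about the weak axis: I_min = h·b³/12 with b = 130 mm (the shorter side).
I_min = 203×130³/12 = 3.717×10^7 mm⁴
I = 3.717×10^7 mm⁴ = 3.717×10^-5 m⁴
Effective length L_e = K·L = 2 × 7.32 = 14.64 m
P_cr = π²EI / L_e² = π² × 11.9×10⁹ × 3.717×10^-5 / 14.64² = 2.037×10^4 N

P_cr ≈ 20.4 kN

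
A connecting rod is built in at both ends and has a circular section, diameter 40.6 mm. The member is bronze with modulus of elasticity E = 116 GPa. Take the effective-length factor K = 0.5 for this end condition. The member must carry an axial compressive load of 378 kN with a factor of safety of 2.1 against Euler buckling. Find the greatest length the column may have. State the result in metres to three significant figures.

L_max ≈ 0.877 m

I = πd⁴/64 = π×40.6⁴/64 = 1.334×10^5 mm⁴
I = 1.334×10^-7 m⁴
Required critical load P_cr = n·P = 2.1 × 378 = 793.8 kN = 7.938×10^5 N
From P_cr = π²EI/(K·L)²:  L = (1/K)·√(π²EI/P_cr) = (1/0.5)·√(π²×1.16×10^11×1.334×10^-7/7.938×10^5)
L = 0.877 m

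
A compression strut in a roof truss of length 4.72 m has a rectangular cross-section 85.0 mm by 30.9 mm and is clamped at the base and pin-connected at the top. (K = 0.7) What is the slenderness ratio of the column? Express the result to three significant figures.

λ ≈ 370

For a rectangle r_min = b/√12 = 30.9/√12 = 8.920 mm
L_e = K·L = 0.7 × 4.72 m = 3.304 m = 3304.0 mm
λ = L_e / r_min = 3304.0 / 8.920 = 370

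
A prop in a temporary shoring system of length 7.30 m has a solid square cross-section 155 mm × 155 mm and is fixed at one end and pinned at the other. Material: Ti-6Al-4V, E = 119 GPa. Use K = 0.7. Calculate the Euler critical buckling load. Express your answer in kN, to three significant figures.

P_cr ≈ 2160 kN

I = a⁴/12 = 155⁴/12 = 4.810×10^7 mm⁴
I = 4.810×10^7 mm⁴ = 4.810×10^-5 m⁴
Effective length L_e = K·L = 0.7 × 7.30 = 5.110 m
P_cr = π²EI / L_e² = π² × 119×10⁹ × 4.810×10^-5 / 5.110² = 2.163×10^6 N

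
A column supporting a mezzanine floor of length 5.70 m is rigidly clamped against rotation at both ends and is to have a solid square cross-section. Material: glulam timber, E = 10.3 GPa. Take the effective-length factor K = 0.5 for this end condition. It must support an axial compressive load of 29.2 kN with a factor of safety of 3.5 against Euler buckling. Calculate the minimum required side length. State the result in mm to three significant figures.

Required P_cr = n·P = 3.5 × 29.2 = 102.2 kN
L_e = K·L = 0.5 × 5.70 = 2.850 m
Required I = P_cr·L_e²/(π²E) = 1.022×10^5 × 2.850² / (π² × 1.03×10^10) = 8.166×10^-6 m⁴
I_req = 8.166×10^6 mm⁴
Solid square: I = a⁴/12  ⇒  a = (12I)^(1/4) = (12×8.166×10^6)^(1/4) = 99.5 mm

a ≈ 99.5 mm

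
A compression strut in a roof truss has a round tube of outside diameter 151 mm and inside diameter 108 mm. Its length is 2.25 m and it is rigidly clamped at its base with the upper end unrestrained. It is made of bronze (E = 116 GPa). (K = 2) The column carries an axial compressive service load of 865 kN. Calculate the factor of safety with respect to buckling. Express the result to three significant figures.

d_o = 151 mm, d_i = 108 mm
I = π(d_o⁴ − d_i⁴)/64 = π(151⁴ − 108.0⁴)/64 = 1.884×10^7 mm⁴
I = 1.884×10^7 mm⁴ = 1.884×10^-5 m⁴
Effective length L_e = K·L = 2 × 2.25 = 4.500 m
P_cr = π²EI / L_e² = π² × 116×10⁹ × 1.884×10^-5 / 4.500² = 1.065×10^6 N
Factor of safety n = P_cr / P = 1065.2 / 865 = 1.23

n ≈ 1.23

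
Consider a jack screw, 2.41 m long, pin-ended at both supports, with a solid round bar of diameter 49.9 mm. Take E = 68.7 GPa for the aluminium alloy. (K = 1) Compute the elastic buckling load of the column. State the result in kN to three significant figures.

P_cr ≈ 35.5 kN

I = πd⁴/64 = π×49.9⁴/64 = 3.043×10^5 mm⁴
I = 3.043×10^5 mm⁴ = 3.043×10^-7 m⁴
Effective length L_e = K·L = 1 × 2.41 = 2.410 m
P_cr = π²EI / L_e² = π² × 68.7×10⁹ × 3.043×10^-7 / 2.410² = 3.553×10^4 N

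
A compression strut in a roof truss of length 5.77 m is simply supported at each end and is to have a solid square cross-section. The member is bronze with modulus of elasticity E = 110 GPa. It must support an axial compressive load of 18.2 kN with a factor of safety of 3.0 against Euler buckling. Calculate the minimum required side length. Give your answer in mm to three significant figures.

Required P_cr = n·P = 3.0 × 18.2 = 54.60 kN
L_e = K·L = 1 × 5.77 = 5.770 m
Required I = P_cr·L_e²/(π²E) = 5.460×10^4 × 5.770² / (π² × 1.10×10^11) = 1.674×10^-6 m⁴
I_req = 1.674×10^6 mm⁴
Solid square: I = a⁴/12  ⇒  a = (12I)^(1/4) = (12×1.674×10^6)^(1/4) = 67.0 mm

a ≈ 67.0 mm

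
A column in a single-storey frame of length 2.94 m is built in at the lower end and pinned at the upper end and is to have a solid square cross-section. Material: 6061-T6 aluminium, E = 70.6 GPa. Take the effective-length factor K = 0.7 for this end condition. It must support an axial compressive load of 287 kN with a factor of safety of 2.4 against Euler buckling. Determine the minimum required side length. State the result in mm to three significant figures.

Required P_cr = n·P = 2.4 × 287 = 688.8 kN
L_e = K·L = 0.7 × 2.94 = 2.058 m
Required I = P_cr·L_e²/(π²E) = 6.888×10^5 × 2.058² / (π² × 7.06×10^10) = 4.187×10^-6 m⁴
I_req = 4.187×10^6 mm⁴
Solid square: I = a⁴/12  ⇒  a = (12I)^(1/4) = (12×4.187×10^6)^(1/4) = 84.2 mm

a ≈ 84.2 mm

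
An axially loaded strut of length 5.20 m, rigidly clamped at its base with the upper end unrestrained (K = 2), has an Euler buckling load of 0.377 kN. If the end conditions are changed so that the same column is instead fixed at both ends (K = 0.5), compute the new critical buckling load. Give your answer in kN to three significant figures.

P_cr ∝ 1/K², so P_cr,new = P_cr,old × (K_old/K_new)² = 0.377 × (2/0.5)²
= 0.377 × 16.00 = 6.03 kN

P_cr ≈ 6.03 kN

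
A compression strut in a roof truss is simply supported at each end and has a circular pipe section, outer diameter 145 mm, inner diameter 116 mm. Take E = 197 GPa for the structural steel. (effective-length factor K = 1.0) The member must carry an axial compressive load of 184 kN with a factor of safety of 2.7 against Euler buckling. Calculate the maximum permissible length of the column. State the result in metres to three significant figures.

L_max ≈ 7.08 m

d_o = 145 mm, d_i = 116 mm
I = π(d_o⁴ − d_i⁴)/64 = π(145⁴ − 116.0⁴)/64 = 1.281×10^7 mm⁴
I = 1.281×10^-5 m⁴
Required critical load P_cr = n·P = 2.7 × 184 = 496.8 kN = 4.968×10^5 N
From P_cr = π²EI/(K·L)²:  L = (1/K)·√(π²EI/P_cr) = (1/1)·√(π²×1.97×10^11×1.281×10^-5/4.968×10^5)
L = 7.08 m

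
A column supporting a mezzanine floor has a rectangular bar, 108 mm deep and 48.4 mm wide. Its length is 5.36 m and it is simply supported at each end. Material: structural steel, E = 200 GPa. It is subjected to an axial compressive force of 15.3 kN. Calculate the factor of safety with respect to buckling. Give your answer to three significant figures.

n ≈ 4.58

Buckling occurs about the weak axis: I_min = h·b³/12 with b = 48.4 mm (the shorter side).
I_min = 108×48.4³/12 = 1.020×10^6 mm⁴
I = 1.020×10^6 mm⁴ = 1.020×10^-6 m⁴
Effective length L_e = K·L = 1 × 5.36 = 5.360 m
P_cr = π²EI / L_e² = π² × 200×10⁹ × 1.020×10^-6 / 5.360² = 7.011×10^4 N
Factor of safety n = P_cr / P = 70.110 / 15.3 = 4.58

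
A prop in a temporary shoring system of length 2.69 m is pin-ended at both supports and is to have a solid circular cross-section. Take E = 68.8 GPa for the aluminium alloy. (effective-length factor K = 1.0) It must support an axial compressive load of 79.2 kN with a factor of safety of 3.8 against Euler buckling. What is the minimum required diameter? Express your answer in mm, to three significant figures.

Required P_cr = n·P = 3.8 × 79.2 = 301.0 kN
L_e = K·L = 1 × 2.69 = 2.690 m
Required I = P_cr·L_e²/(π²E) = 3.010×10^5 × 2.690² / (π² × 6.88×10^10) = 3.207×10^-6 m⁴
I_req = 3.207×10^6 mm⁴
Solid circle: I = πd⁴/64  ⇒  d = (64I/π)^(1/4) = (64×3.207×10^6/π)^(1/4) = 89.9 mm

d ≈ 89.9 mm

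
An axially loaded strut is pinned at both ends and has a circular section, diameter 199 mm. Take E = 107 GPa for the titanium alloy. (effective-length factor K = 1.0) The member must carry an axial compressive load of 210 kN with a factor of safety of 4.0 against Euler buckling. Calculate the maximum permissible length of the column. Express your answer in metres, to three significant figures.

I = πd⁴/64 = π×199⁴/64 = 7.698×10^7 mm⁴
I = 7.698×10^-5 m⁴
Required critical load P_cr = n·P = 4.0 × 210 = 840.0 kN = 8.400×10^5 N
From P_cr = π²EI/(K·L)²:  L = (1/K)·√(π²EI/P_cr) = (1/1)·√(π²×1.07×10^11×7.698×10^-5/8.400×10^5)
L = 9.84 m

L_max ≈ 9.84 m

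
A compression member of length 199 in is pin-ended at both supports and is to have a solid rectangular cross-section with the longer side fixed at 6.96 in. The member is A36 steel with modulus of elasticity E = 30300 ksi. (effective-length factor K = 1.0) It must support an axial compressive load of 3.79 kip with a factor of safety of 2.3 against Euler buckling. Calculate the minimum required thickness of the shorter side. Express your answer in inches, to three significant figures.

b ≈ 1.26 in

Required P_cr = n·P = 2.3 × 3.79 = 8.717 kip
L_e = K·L = 1 × 199 = 199.0 in
Required I = P_cr·L_e²/(π²E) = 8.717×10^3 × 199.0² / (π² × 3.03×10^7) = 1.154 in⁴
Rectangle, weak axis: I_min = h·b³/12 with h = 6.96 in fixed  ⇒  b = (12I/h)^(1/3) = 1.26 in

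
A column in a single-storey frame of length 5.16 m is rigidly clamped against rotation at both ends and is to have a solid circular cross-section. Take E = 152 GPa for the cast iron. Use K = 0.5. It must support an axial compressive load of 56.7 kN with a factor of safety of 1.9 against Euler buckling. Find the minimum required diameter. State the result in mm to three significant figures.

d ≈ 55.9 mm

Required P_cr = n·P = 1.9 × 56.7 = 107.7 kN
L_e = K·L = 0.5 × 5.16 = 2.580 m
Required I = P_cr·L_e²/(π²E) = 1.077×10^5 × 2.580² / (π² × 1.52×10^11) = 4.780×10^-7 m⁴
I_req = 4.780×10^5 mm⁴
Solid circle: I = πd⁴/64  ⇒  d = (64I/π)^(1/4) = (64×4.780×10^5/π)^(1/4) = 55.9 mm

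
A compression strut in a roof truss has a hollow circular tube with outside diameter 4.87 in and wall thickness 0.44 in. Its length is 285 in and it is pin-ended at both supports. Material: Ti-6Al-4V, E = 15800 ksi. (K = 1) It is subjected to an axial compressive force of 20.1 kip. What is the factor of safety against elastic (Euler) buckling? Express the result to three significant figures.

n ≈ 1.45

Inner diameter d_i = 4.87 − 2×0.44 = 3.990 in
I = π(d_o⁴ − d_i⁴)/64 = π(4.87⁴ − 3.990⁴)/64 = 15.17 in⁴
Effective length L_e = K·L = 1 × 285 = 285.0 in
P_cr = π²EI / L_e² = π² × 15800×10³ × 15.17 / 285.0² = 2.912×10^4 lb
Factor of safety n = P_cr / P = 29.124 / 20.1 = 1.45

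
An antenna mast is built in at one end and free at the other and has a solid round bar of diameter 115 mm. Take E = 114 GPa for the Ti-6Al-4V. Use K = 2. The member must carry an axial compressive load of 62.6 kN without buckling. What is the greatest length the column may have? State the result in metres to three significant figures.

I = πd⁴/64 = π×115⁴/64 = 8.585×10^6 mm⁴
I = 8.585×10^-6 m⁴
At the buckling limit P_cr = P = 6.260×10^4 N
From P_cr = π²EI/(K·L)²:  L = (1/K)·√(π²EI/P_cr) = (1/2)·√(π²×1.14×10^11×8.585×10^-6/6.260×10^4)
L = 6.21 m

L_max ≈ 6.21 m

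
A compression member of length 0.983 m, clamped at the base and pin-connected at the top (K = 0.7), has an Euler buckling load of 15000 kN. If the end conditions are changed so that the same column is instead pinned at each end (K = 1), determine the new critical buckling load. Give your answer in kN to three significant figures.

P_cr ≈ 7350 kN

P_cr ∝ 1/K², so P_cr,new = P_cr,old × (K_old/K_new)² = 15000 × (0.7/1)²
= 15000 × 0.4900 = 7350 kN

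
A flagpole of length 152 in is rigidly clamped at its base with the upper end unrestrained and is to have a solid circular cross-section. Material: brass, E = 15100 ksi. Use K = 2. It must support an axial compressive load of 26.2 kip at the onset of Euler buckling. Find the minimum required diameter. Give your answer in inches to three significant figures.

L_e = K·L = 2 × 152 = 304.0 in
Required I = P_cr·L_e²/(π²E) = 2.620×10^4 × 304.0² / (π² × 1.51×10^7) = 16.25 in⁴
Solid circle: I = πd⁴/64  ⇒  d = (64I/π)^(1/4) = (64×16.25/π)^(1/4) = 4.27 in

d ≈ 4.27 in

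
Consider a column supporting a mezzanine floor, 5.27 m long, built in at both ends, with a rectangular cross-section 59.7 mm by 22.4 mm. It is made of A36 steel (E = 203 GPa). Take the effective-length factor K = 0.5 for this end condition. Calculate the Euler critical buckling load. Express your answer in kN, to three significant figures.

Buckling occurs about the weak axis: I_min = h·b³/12 with b = 22.4 mm (the shorter side).
I_min = 59.7×22.4³/12 = 5.592×10^4 mm⁴
I = 5.592×10^4 mm⁴ = 5.592×10^-8 m⁴
Effective length L_e = K·L = 0.5 × 5.27 = 2.635 m
P_cr = π²EI / L_e² = π² × 203×10⁹ × 5.592×10^-8 / 2.635² = 1.614×10^4 N

P_cr ≈ 16.1 kN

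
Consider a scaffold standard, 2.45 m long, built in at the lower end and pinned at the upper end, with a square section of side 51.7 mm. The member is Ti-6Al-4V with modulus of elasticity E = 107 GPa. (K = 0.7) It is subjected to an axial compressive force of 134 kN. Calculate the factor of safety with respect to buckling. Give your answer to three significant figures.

I = a⁴/12 = 51.7⁴/12 = 5.954×10^5 mm⁴
I = 5.954×10^5 mm⁴ = 5.954×10^-7 m⁴
Effective length L_e = K·L = 0.7 × 2.45 = 1.715 m
P_cr = π²EI / L_e² = π² × 107×10⁹ × 5.954×10^-7 / 1.715² = 2.138×10^5 N
Factor of safety n = P_cr / P = 213.76 / 134 = 1.60

n ≈ 1.60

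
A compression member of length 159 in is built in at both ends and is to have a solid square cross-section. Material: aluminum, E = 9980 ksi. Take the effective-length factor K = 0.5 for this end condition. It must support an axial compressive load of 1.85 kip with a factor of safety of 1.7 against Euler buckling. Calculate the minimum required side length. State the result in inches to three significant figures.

Required P_cr = n·P = 1.7 × 1.85 = 3.145 kip
L_e = K·L = 0.5 × 159 = 79.50 in
Required I = P_cr·L_e²/(π²E) = 3.145×10^3 × 79.50² / (π² × 9.98×10^6) = 0.2018 in⁴
Solid square: I = a⁴/12  ⇒  a = (12I)^(1/4) = (12×0.2018)^(1/4) = 1.25 in

a ≈ 1.25 in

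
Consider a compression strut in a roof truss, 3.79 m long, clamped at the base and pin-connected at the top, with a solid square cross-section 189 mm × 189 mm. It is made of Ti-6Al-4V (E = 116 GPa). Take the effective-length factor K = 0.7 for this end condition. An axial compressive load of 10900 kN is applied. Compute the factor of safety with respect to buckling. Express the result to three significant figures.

I = a⁴/12 = 189⁴/12 = 1.063×10^8 mm⁴
I = 1.063×10^8 mm⁴ = 1.063×10^-4 m⁴
Effective length L_e = K·L = 0.7 × 3.79 = 2.653 m
P_cr = π²EI / L_e² = π² × 116×10⁹ × 1.063×10^-4 / 2.653² = 1.730×10^7 N
Factor of safety n = P_cr / P = 17296 / 10900 = 1.59

n ≈ 1.59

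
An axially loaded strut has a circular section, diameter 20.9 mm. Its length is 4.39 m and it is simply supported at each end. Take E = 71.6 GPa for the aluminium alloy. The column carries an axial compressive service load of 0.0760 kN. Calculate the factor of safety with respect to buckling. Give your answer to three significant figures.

I = πd⁴/64 = π×20.9⁴/64 = 9.366×10^3 mm⁴
I = 9.366×10^3 mm⁴ = 9.366×10^-9 m⁴
Effective length L_e = K·L = 1 × 4.39 = 4.390 m
P_cr = π²EI / L_e² = π² × 71.6×10⁹ × 9.366×10^-9 / 4.390² = 343.4 N
Factor of safety n = P_cr / P = 0.34343 / 0.0760 = 4.52

n ≈ 4.52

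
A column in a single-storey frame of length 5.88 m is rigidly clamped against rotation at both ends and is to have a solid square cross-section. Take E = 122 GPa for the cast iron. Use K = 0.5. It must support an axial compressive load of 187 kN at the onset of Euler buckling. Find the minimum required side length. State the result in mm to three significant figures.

L_e = K·L = 0.5 × 5.88 = 2.940 m
Required I = P_cr·L_e²/(π²E) = 1.870×10^5 × 2.940² / (π² × 1.22×10^11) = 1.342×10^-6 m⁴
I_req = 1.342×10^6 mm⁴
Solid square: I = a⁴/12  ⇒  a = (12I)^(1/4) = (12×1.342×10^6)^(1/4) = 63.4 mm

a ≈ 63.4 mm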